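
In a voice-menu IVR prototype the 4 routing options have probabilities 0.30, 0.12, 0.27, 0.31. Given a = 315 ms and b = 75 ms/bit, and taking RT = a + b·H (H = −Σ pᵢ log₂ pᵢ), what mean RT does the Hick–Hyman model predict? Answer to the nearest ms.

Entropy contributions −pᵢ log₂ pᵢ: 0.5211, 0.3671, 0.5100, 0.5238; sum H = 1.9220 bits.
RT = a + bH = 315 + 75·1.9220 = 459.15 ms.

459 ms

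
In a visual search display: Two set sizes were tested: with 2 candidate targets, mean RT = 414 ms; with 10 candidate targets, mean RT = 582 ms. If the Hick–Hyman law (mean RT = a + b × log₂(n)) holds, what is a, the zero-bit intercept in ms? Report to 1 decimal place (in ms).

Slope: b = (582 − 414) / (log₂ 10 − log₂ 2) = 168/2.3219 = 72.354 ms/bit.
Intercept: a = 414 − 72.354·log₂(2) = 341.646 ms.

341.6 ms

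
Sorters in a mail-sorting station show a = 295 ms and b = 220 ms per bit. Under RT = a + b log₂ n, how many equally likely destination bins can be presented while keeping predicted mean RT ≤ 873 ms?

Information budget: (873 − 295)/220 = 2.6273 bits, so n ≤ 2^2.6273 = 6.179 → at most 6.

6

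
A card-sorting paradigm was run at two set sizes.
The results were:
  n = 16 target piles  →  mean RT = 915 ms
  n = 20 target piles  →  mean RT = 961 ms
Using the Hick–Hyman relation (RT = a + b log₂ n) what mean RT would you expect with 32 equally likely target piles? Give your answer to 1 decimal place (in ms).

With log₂ n on the abscissa the relation is linear; from the two conditions:
  b = (961 − 915) / (log₂ 20 − log₂ 16) = 46 / (4.3219 − 4) = 142.889 ms/bit
  a = 915 − 142.889 × 4 = 343.444 ms
Then RT(32) = 343.444 + 142.889 × log₂ 32 = 343.444 + 142.889 × 5 ≈ 1057.889 ms.

1057.9 ms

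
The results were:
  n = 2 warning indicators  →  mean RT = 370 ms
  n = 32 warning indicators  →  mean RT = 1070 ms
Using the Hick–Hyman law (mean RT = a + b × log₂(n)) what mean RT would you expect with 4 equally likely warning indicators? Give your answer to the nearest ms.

545 ms

Fit slope and intercept:
  b = (1070 − 370) / (log₂ 32 − log₂ 2) = 700 / (5 − 1) = 175 ms/bit
  a = 370 − 175 × 1 = 195 ms
Then RT(4) = 195 + 175 × log₂ 4 = 195 + 175 × 2 ≈ 545.000 ms.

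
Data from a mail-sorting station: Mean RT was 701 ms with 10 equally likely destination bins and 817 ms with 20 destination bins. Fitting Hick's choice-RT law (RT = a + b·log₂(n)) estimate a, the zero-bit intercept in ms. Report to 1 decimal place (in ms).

315.7 ms

Slope: b = (817 − 701) / (log₂ 20 − log₂ 10) = 116/1.0000 = 116.000 ms/bit.
a = RT₁ − b·log₂ n₁ = 701 − 116.000 × 3.3219 = 315.656 ms.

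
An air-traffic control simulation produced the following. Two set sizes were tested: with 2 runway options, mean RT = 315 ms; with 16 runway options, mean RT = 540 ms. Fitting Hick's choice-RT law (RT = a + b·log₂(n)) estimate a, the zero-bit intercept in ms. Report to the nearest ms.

240 ms

The slope on a log₂ axis is (540 − 315) / (4 − 1) = 75 ms/bit.
a = RT₁ − b·log₂ n₁ = 315 − 75 × 1 = 240.000 ms.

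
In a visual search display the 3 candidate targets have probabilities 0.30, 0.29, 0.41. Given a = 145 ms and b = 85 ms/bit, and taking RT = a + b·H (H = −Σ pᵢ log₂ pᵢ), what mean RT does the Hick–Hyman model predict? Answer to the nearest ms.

278 ms

H = 0.30·log₂(1/0.30) + 0.29·log₂(1/0.29) + 0.41·log₂(1/0.41) = 1.5664 bits.
RT = 145 + 85 × 1.5664 = 278.14 ms.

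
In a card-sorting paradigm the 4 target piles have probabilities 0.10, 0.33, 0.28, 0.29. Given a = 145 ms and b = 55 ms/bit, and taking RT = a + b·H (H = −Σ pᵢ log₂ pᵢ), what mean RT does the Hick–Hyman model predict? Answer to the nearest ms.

H = 0.10·log₂(1/0.10) + 0.33·log₂(1/0.33) + 0.28·log₂(1/0.28) + 0.29·log₂(1/0.29) = 1.8921 bits.
RT = 145 + 55 × 1.8921 = 249.07 ms.

249 ms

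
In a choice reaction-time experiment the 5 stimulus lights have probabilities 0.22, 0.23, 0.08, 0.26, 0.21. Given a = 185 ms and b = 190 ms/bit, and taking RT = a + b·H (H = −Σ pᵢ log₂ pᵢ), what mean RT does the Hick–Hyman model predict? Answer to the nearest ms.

Entropy contributions −pᵢ log₂ pᵢ: 0.4806, 0.4877, 0.2915, 0.5053, 0.4728; sum H = 2.2379 bits.
RT = a + bH = 185 + 190·2.2379 = 610.19 ms.

610 ms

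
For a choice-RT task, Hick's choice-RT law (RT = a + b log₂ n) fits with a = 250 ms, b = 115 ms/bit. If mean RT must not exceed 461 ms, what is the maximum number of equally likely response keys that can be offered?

Information budget: (461 − 250)/115 = 1.8348 bits, so n ≤ 2^1.8348 = 3.567 → at most 3.

3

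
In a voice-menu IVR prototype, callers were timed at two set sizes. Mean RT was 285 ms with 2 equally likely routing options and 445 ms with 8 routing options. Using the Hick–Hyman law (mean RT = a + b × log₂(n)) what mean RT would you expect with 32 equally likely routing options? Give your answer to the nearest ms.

With log₂ n on the abscissa the relation is linear; from the two conditions:
  b = (445 − 285) / (log₂ 8 − log₂ 2) = 160 / (3 − 1) = 80 ms/bit
  a = 285 − 80 × 1 = 205 ms
Then RT(32) = 205 + 80 × log₂ 32 = 205 + 80 × 5 ≈ 605.000 ms.

605 ms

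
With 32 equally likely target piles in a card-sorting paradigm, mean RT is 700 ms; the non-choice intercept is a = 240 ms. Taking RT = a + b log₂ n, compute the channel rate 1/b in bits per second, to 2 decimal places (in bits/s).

10.87 bits/s

Choice component = 700 − 240 = 460 ms over log₂(32) = 5 bits.
b = 460 / 5 = 92.000 ms/bit, so 1/b = 10.870 bits/s.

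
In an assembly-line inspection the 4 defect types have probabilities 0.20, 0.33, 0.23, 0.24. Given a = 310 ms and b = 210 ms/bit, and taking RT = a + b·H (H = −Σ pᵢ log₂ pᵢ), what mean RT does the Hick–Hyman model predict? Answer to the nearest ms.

H = 0.20·log₂(1/0.20) + 0.33·log₂(1/0.33) + 0.23·log₂(1/0.23) + 0.24·log₂(1/0.24) = 1.9740 bits.
RT = 310 + 210 × 1.9740 = 724.54 ms.

725 ms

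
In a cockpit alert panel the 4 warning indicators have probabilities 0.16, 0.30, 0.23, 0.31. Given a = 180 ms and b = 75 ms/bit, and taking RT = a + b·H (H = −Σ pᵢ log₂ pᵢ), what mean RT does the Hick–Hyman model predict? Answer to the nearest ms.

327 ms

H = 0.16·log₂(1/0.16) + 0.30·log₂(1/0.30) + 0.23·log₂(1/0.23) + 0.31·log₂(1/0.31) = 1.9556 bits.
RT = 180 + 75 × 1.9556 = 326.67 ms.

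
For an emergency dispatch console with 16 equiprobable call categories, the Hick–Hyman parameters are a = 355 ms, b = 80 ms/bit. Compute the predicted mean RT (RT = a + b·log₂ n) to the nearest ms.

675 ms

log₂(16) = 4 bits, so RT = 355 + 80 × 4 ≈ 675.000 ms.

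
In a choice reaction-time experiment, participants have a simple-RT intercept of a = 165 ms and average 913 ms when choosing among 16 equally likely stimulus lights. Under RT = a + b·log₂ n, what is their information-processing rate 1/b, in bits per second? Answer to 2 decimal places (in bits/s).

5.35 bits/s

Choice component = 913 − 165 = 748 ms over log₂(16) = 4 bits.
b = 748 / 4 = 187.000 ms/bit, so 1/b = 5.348 bits/s.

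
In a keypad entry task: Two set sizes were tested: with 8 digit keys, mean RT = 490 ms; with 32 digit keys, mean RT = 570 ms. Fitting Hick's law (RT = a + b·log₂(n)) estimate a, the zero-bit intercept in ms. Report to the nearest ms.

Slope: b = (570 − 490) / (log₂ 32 − log₂ 8) = 80/2.0000 = 40 ms/bit.
Intercept: a = 490 − 40·log₂(8) = 370.000 ms.

370 ms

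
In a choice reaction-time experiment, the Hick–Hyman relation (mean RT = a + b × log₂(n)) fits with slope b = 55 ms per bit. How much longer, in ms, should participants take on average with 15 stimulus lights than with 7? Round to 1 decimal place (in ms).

60.5 ms

Only the slope matters, since a is common to both: ΔRT = b·log₂(n₂/n₁).
log₂(15) − log₂(7) = 3.9069 − 2.8074 = 1.0995.
ΔRT = 55 × 1.0995 = 60.474 ms.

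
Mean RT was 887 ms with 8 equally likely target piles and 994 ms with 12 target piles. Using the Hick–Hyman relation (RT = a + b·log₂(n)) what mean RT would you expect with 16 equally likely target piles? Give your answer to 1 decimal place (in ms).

With log₂ n on the abscissa the relation is linear; from the two conditions:
  b = (994 − 887) / (log₂ 12 − log₂ 8) = 107 / (3.5850 − 3) = 182.918 ms/bit
  a = 887 − 182.918 × 3 = 338.247 ms
Then RT(16) = 338.247 + 182.918 × log₂ 16 = 338.247 + 182.918 × 4 ≈ 1069.918 ms.

1069.9 ms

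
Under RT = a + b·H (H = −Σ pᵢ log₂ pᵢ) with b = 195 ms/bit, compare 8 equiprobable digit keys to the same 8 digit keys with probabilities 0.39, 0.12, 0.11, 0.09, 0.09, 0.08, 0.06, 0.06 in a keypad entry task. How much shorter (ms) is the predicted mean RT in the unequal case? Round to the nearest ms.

68 ms

The RT saving is b·ΔH. Equiprobable H₀ = log₂(8) = 3.0000 bits; with the given probabilities H = 2.6510 bits.
b·(H₀ − H) = 195 × (3.0000 − 2.6510) = 68.05 ms.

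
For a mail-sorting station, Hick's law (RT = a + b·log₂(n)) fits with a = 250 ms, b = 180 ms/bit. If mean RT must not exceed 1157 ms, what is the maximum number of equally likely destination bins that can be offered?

Set 250 + 180·log₂ n ≤ 1157 → log₂ n ≤ (1157 − 250)/180 = 5.0389.
So n ≤ 2^5.0389 = 32.874; the largest integer n is 32.

32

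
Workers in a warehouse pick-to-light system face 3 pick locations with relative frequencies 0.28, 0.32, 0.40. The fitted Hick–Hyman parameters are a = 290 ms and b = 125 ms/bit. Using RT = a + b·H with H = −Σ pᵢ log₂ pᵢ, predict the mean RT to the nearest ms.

H = 0.28·log₂(1/0.28) + 0.32·log₂(1/0.32) + 0.40·log₂(1/0.40) = 1.5690 bits.
RT = 290 + 125 × 1.5690 = 486.13 ms.

486 ms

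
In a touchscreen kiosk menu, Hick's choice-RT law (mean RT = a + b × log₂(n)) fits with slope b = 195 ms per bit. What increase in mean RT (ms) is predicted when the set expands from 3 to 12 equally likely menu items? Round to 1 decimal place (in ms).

Only the slope matters, since a is common to both: ΔRT = b·log₂(n₂/n₁).
log₂(12) − log₂(3) = log₂(12/3) = log₂(4) = 2.
ΔRT = 195 × 2.0000 = 390.000 ms.

390.0 ms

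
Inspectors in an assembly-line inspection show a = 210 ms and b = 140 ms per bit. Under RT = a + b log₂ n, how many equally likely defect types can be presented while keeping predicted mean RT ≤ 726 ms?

140·log₂ n ≤ 726 − 210 = 516, giving log₂ n ≤ 3.6857 and n ≤ 12.868. The largest whole number is 12.

12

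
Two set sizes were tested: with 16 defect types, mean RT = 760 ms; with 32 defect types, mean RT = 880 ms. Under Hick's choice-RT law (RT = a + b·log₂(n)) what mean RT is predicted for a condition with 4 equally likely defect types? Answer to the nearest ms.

Fit slope and intercept:
  b = (880 − 760) / (log₂ 32 − log₂ 16) = 120 / (5 − 4) = 120 ms/bit
  a = 760 − 120 × 4 = 280 ms
Then RT(4) = 280 + 120 × log₂ 4 = 280 + 120 × 2 ≈ 520.000 ms.

520 ms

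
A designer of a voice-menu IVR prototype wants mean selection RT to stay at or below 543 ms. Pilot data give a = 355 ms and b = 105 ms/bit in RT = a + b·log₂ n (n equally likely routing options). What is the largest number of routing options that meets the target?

3

105·log₂ n ≤ 543 − 355 = 188, giving log₂ n ≤ 1.7905 and n ≤ 3.459. The largest whole number is 3.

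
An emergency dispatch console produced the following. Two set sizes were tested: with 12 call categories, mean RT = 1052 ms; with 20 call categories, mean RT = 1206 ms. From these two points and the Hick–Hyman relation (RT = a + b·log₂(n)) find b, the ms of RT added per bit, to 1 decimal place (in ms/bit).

209.0 ms/bit

b = (RT₂ − RT₁)/(log₂ n₂ − log₂ n₁) = (1206 − 1052)/(4.3219 − 3.5850) = 208.965 ms/bit.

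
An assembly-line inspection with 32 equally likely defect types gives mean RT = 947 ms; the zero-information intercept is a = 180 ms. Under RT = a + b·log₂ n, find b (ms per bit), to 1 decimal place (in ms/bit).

153.4 ms/bit

log₂(32) = 5 bits.
b = (RT − a)/log₂ n = (947 − 180) / 5 = 153.400 ms/bit.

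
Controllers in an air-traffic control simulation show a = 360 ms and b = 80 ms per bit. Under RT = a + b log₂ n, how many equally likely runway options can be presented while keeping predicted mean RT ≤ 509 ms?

80·log₂ n ≤ 509 − 360 = 149, giving log₂ n ≤ 1.8625 and n ≤ 3.636. The largest whole number is 3.

3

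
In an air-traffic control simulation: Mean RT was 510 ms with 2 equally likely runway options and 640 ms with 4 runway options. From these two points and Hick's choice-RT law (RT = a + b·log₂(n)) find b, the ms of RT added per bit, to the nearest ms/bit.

The slope on a log₂ axis is (640 − 510) / (2 − 1) = 130 ms/bit.

130 ms/bit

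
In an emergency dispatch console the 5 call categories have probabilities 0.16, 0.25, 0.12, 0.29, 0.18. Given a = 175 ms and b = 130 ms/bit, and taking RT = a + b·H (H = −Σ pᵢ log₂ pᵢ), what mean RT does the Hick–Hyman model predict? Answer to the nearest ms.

468 ms

H = 0.16·log₂(1/0.16) + 0.25·log₂(1/0.25) + 0.12·log₂(1/0.12) + 0.29·log₂(1/0.29) + 0.18·log₂(1/0.18) = 2.2533 bits.
RT = 175 + 130 × 2.2533 = 467.93 ms.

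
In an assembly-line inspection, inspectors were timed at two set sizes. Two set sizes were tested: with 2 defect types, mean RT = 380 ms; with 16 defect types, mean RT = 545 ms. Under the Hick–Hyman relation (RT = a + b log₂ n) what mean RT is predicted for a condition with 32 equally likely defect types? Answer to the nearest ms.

With log₂ n on the abscissa the relation is linear; from the two conditions:
  b = (545 − 380) / (log₂ 16 − log₂ 2) = 165 / (4 − 1) = 55 ms/bit
  a = 380 − 55 × 1 = 325 ms
Then RT(32) = 325 + 55 × log₂ 32 = 325 + 55 × 5 ≈ 600.000 ms.

600 ms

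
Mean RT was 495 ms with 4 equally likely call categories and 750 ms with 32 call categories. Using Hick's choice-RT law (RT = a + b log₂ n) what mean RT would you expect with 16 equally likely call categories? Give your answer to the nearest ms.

665 ms

RT is linear in log₂ n, so two points fix the line:
  b = (750 − 495) / (log₂ 32 − log₂ 4) = 255 / (5 − 2) = 85 ms/bit
  a = 495 − 85 × 2 = 325 ms
Then RT(16) = 325 + 85 × log₂ 16 = 325 + 85 × 4 ≈ 665.000 ms.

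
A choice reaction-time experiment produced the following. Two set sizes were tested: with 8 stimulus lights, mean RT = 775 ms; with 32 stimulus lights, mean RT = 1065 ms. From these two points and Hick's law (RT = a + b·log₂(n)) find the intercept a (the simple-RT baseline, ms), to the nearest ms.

b = (RT₂ − RT₁)/(log₂ n₂ − log₂ n₁) = (1065 − 775)/(5 − 3) = 145 ms/bit.
a = RT₁ − b·log₂ n₁ = 775 − 145 × 3 = 340.000 ms.

340 ms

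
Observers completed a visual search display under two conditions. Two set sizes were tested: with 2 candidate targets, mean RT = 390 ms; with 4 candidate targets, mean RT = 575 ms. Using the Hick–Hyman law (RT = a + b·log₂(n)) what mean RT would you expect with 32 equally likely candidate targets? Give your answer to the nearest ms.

With log₂ n on the abscissa the relation is linear; from the two conditions:
  b = (575 − 390) / (log₂ 4 − log₂ 2) = 185 / (2 − 1) = 185 ms/bit
  a = 390 − 185 × 1 = 205 ms
Then RT(32) = 205 + 185 × log₂ 32 = 205 + 185 × 5 ≈ 1130.000 ms.

1130 ms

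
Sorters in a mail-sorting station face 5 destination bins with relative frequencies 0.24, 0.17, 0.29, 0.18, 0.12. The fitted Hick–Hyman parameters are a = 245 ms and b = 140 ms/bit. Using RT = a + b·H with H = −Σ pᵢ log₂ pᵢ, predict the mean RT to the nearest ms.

561 ms

H = 0.24·log₂(1/0.24) + 0.17·log₂(1/0.17) + 0.29·log₂(1/0.29) + 0.18·log₂(1/0.18) + 0.12·log₂(1/0.12) = 2.2590 bits.
RT = 245 + 140 × 2.2590 = 561.26 ms.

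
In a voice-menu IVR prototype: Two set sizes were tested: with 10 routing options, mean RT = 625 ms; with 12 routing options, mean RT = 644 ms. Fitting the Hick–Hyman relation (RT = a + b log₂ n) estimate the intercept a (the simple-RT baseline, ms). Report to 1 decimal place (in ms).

The slope on a log₂ axis is (644 − 625) / (3.5850 − 3.3219) = 72.234 ms/bit.
a = RT₁ − b·log₂ n₁ = 625 − 72.234 × 3.3219 = 385.044 ms.

385.0 ms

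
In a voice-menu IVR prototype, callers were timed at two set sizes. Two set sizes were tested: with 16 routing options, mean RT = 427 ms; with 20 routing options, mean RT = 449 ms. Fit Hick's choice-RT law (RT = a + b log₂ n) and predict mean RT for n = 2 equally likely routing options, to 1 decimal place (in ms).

Solve the two-equation system in a and b:
  b = (449 − 427) / (log₂ 20 − log₂ 16) = 22 / (4.3219 − 4) = 68.338 ms/bit
  a = 427 − 68.338 × 4 = 153.647 ms
Then RT(2) = 153.647 + 68.338 × log₂ 2 = 153.647 + 68.338 × 1 ≈ 221.985 ms.

222.0 ms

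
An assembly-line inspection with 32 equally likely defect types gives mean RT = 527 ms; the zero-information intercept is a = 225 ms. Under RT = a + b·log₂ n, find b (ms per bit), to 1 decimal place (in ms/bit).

log₂(32) = 5 bits.
b = (RT − a)/log₂ n = (527 − 225) / 5 = 60.400 ms/bit.

60.4 ms/bit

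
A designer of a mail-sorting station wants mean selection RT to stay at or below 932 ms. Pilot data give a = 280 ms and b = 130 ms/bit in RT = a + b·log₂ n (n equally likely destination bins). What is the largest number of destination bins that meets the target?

130·log₂ n ≤ 932 − 280 = 652, giving log₂ n ≤ 5.0154 and n ≤ 32.343. The largest whole number is 32.

32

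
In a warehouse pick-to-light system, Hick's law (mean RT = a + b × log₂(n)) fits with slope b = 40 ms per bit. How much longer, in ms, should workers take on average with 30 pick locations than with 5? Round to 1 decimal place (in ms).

The intercept a cancels: ΔRT = b·(log₂ n₂ − log₂ n₁) = b·log₂(n₂/n₁).
log₂(30) − log₂(5) = 4.9069 − 2.3219 = 2.5850.
ΔRT = 40 × 2.5850 = 103.399 ms.

103.4 ms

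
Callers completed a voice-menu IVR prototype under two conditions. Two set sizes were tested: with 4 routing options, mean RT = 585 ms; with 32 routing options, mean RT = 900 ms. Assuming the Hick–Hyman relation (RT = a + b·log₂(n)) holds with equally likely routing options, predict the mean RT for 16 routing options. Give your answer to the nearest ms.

RT is linear in log₂ n, so two points fix the line:
  b = (900 − 585) / (log₂ 32 − log₂ 4) = 315 / (5 − 2) = 105 ms/bit
  a = 585 − 105 × 2 = 375 ms
Then RT(16) = 375 + 105 × log₂ 16 = 375 + 105 × 4 ≈ 795.000 ms.

795 ms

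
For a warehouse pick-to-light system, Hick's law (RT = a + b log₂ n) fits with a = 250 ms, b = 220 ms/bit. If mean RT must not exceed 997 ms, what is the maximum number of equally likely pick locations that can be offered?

10

Set 250 + 220·log₂ n ≤ 997 → log₂ n ≤ (997 − 250)/220 = 3.3955.
So n ≤ 2^3.3955 = 10.523; the largest integer n is 10.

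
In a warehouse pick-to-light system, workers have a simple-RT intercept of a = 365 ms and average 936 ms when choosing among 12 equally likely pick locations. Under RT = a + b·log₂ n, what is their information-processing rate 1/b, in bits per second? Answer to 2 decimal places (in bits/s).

6.28 bits/s

b = (936 − 365)/log₂ 12 = 571/3.5850 = 159.276 ms per bit = 0.15928 s/bit; the reciprocal is 6.278 bits/s.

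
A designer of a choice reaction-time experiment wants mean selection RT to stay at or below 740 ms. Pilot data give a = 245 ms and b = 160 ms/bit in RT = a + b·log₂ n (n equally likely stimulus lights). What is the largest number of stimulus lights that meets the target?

Set 245 + 160·log₂ n ≤ 740 → log₂ n ≤ (740 − 245)/160 = 3.0938.
So n ≤ 2^3.0938 = 8.537; the largest integer n is 8.

8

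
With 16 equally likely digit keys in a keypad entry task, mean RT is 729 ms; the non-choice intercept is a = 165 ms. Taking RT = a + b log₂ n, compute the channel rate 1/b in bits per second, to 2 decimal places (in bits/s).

b = (729 − 165)/log₂ 16 = 564/4 = 141.000 ms per bit = 0.14100 s/bit; the reciprocal is 7.092 bits/s.

7.09 bits/s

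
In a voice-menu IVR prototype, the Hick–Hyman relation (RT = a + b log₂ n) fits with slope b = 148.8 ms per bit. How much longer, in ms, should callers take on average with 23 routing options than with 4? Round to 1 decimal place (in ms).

Only the slope matters, since a is common to both: ΔRT = b·log₂(n₂/n₁).
log₂(23) − log₂(4) = 4.5236 − 2 = 2.5236.
ΔRT = 148.8 × 2.5236 = 375.506 ms.

375.5 ms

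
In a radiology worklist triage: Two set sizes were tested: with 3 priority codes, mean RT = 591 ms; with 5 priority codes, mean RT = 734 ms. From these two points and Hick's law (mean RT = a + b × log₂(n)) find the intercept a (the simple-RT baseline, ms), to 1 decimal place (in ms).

283.5 ms

The slope on a log₂ axis is (734 − 591) / (2.3219 − 1.5850) = 194.039 ms/bit.
Intercept: a = 591 − 194.039·log₂(3) = 283.456 ms.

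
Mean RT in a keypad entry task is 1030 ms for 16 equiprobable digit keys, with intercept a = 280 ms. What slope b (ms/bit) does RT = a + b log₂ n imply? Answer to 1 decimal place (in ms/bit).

log₂(16) = 4 bits.
b = (RT − a)/log₂ n = (1030 − 280) / 4 = 187.500 ms/bit.

187.5 ms/bit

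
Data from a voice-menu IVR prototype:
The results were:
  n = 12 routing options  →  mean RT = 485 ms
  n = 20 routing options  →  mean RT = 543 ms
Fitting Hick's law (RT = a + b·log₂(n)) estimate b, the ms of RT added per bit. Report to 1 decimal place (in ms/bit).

78.7 ms/bit

b = (RT₂ − RT₁)/(log₂ n₂ − log₂ n₁) = (543 − 485)/(4.3219 − 3.5850) = 78.701 ms/bit.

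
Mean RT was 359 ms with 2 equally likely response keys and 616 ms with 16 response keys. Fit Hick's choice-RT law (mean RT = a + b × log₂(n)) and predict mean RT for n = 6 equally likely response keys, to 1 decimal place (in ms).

With log₂ n on the abscissa the relation is linear; from the two conditions:
  b = (616 − 359) / (log₂ 16 − log₂ 2) = 257 / (4 − 1) = 85.667 ms/bit
  a = 359 − 85.667 × 1 = 273.333 ms
Then RT(6) = 273.333 + 85.667 × log₂ 6 = 273.333 + 85.667 × 2.5850 ≈ 494.778 ms.

494.8 ms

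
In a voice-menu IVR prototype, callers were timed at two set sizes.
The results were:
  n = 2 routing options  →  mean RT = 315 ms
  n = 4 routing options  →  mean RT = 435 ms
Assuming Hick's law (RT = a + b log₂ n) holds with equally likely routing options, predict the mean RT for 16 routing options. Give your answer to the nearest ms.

Fit slope and intercept:
  b = (435 − 315) / (log₂ 4 − log₂ 2) = 120 / (2 − 1) = 120 ms/bit
  a = 315 − 120 × 1 = 195 ms
Then RT(16) = 195 + 120 × log₂ 16 = 195 + 120 × 4 ≈ 675.000 ms.

675 ms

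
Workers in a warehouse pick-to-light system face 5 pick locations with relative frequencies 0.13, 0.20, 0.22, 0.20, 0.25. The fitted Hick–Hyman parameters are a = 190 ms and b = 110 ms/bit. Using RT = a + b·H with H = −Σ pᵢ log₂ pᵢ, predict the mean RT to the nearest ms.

442 ms

Entropy contributions −pᵢ log₂ pᵢ: 0.3826, 0.4644, 0.4806, 0.4644, 0.5000; sum H = 2.2920 bits.
RT = a + bH = 190 + 110·2.2920 = 442.12 ms.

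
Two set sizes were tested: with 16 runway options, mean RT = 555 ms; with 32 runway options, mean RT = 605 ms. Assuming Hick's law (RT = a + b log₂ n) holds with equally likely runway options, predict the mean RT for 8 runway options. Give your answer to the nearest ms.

With log₂ n on the abscissa the relation is linear; from the two conditions:
  b = (605 − 555) / (log₂ 32 − log₂ 16) = 50 / (5 − 4) = 50 ms/bit
  a = 555 − 50 × 4 = 355 ms
Then RT(8) = 355 + 50 × log₂ 8 = 355 + 50 × 3 ≈ 505.000 ms.

505 ms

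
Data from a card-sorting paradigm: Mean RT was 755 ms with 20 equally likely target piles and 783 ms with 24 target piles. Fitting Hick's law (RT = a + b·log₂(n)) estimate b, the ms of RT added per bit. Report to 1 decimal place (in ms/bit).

106.4 ms/bit

Slope: b = (783 − 755) / (log₂ 24 − log₂ 20) = 28/0.2630 = 106.450 ms/bit.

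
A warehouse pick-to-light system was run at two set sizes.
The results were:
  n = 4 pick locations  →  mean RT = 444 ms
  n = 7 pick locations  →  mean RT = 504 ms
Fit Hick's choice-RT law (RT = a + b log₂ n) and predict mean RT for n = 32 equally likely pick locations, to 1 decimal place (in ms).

RT is linear in log₂ n, so two points fix the line:
  b = (504 − 444) / (log₂ 7 − log₂ 4) = 60 / (2.8074 − 2) = 74.317 ms/bit
  a = 444 − 74.317 × 2 = 295.366 ms
Then RT(32) = 295.366 + 74.317 × log₂ 32 = 295.366 + 74.317 × 5 ≈ 666.950 ms.

667.0 ms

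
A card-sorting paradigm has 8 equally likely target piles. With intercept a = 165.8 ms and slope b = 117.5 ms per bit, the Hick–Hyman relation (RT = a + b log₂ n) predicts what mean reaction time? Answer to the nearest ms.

518 ms

log₂(8) = 3 bits, so RT = 165.8 + 117.5 × 3 ≈ 518.300 ms.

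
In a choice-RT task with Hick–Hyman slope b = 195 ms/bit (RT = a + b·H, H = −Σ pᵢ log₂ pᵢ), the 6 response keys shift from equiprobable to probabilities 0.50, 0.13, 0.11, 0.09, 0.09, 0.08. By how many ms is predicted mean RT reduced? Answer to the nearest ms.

85 ms

Equiprobable entropy H₀ = log₂ 6 = 2.5850 bits.
Skewed entropy H = −Σ pᵢ log₂ pᵢ = 2.1497 bits.
ΔRT = b·(H₀ − H) = 195 × 0.4352 = 84.87 ms.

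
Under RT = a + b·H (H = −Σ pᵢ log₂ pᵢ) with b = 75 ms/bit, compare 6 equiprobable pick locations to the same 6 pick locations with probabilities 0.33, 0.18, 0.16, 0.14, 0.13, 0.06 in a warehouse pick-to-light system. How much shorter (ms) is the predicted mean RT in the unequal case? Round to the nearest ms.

12 ms

The RT saving is b·ΔH. Equiprobable H₀ = log₂(6) = 2.5850 bits; with the given probabilities H = 2.4194 bits.
b·(H₀ − H) = 75 × (2.5850 − 2.4194) = 12.41 ms.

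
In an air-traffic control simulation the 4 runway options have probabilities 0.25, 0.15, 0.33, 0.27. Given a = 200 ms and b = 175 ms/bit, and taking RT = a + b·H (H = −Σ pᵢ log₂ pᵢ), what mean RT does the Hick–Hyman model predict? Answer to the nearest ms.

541 ms

H = 0.25·log₂(1/0.25) + 0.15·log₂(1/0.15) + 0.33·log₂(1/0.33) + 0.27·log₂(1/0.27) = 1.9484 bits.
RT = 200 + 175 × 1.9484 = 540.97 ms.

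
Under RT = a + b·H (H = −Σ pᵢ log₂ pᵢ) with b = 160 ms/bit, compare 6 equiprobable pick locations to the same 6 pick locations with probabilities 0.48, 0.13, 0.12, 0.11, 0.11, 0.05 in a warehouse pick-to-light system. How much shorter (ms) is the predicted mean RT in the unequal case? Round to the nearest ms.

66 ms

The RT saving is b·ΔH. Equiprobable H₀ = log₂(6) = 2.5850 bits; with the given probabilities H = 2.1747 bits.
b·(H₀ − H) = 160 × (2.5850 − 2.1747) = 65.65 ms.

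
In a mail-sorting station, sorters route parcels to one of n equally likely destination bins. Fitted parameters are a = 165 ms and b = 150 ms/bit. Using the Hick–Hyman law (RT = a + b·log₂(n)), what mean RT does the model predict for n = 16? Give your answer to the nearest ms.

log₂(16) = 4 bits, so RT = 165 + 150 × 4 ≈ 765.000 ms.

765 ms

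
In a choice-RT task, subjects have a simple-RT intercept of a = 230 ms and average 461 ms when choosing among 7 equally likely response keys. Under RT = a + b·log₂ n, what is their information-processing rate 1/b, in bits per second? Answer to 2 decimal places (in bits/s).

12.15 bits/s

Choice component = 461 − 230 = 231 ms over log₂(7) = 2.8074 bits.
b = 231 / 2.8074 = 82.284 ms/bit, so 1/b = 12.153 bits/s.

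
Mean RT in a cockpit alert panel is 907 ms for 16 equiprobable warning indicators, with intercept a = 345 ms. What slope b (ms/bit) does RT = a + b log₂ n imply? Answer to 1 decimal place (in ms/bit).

16 alternatives carry log₂ 16 = 4 bits; the choice cost is 907 − 345 = 562 ms, so b = 562/4 = 140.500 ms/bit.

140.5 ms/bit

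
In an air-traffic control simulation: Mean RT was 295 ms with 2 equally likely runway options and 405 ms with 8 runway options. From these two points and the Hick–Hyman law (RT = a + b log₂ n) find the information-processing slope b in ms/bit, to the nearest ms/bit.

55 ms/bit

The slope on a log₂ axis is (405 − 295) / (3 − 1) = 55 ms/bit.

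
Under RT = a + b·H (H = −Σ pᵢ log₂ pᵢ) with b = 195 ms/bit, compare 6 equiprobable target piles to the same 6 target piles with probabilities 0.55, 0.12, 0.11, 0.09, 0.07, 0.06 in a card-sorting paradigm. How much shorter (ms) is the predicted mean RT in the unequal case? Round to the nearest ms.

The RT saving is b·ΔH. Equiprobable H₀ = log₂(6) = 2.5850 bits; with the given probabilities H = 2.0165 bits.
b·(H₀ − H) = 195 × (2.5850 − 2.0165) = 110.86 ms.

111 ms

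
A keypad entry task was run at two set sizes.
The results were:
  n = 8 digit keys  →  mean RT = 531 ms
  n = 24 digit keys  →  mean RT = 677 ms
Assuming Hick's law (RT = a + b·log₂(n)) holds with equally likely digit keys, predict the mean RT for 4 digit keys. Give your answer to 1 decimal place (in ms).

438.9 ms

Solve the two-equation system in a and b:
  b = (677 − 531) / (log₂ 24 − log₂ 8) = 146 / (4.5850 − 3) = 92.116 ms/bit
  a = 531 − 92.116 × 3 = 254.653 ms
Then RT(4) = 254.653 + 92.116 × log₂ 4 = 254.653 + 92.116 × 2 ≈ 438.884 ms.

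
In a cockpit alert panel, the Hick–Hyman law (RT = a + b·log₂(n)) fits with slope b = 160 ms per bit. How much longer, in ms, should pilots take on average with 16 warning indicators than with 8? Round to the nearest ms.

Only the slope matters, since a is common to both: ΔRT = b·log₂(n₂/n₁).
log₂(16) − log₂(8) = log₂(16/8) = log₂(2) = 1.
ΔRT = 160 × 1.0000 = 160.000 ms.

160 ms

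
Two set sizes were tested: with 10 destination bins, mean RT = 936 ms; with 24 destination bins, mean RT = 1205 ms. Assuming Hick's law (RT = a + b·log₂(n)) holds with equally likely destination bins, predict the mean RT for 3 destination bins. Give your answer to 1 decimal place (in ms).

Fit slope and intercept:
  b = (1205 − 936) / (log₂ 24 − log₂ 10) = 269 / (4.5850 − 3.3219) = 212.979 ms/bit
  a = 936 − 212.979 × 3.3219 = 228.499 ms
Then RT(3) = 228.499 + 212.979 × log₂ 3 = 228.499 + 212.979 × 1.5850 ≈ 566.063 ms.

566.1 ms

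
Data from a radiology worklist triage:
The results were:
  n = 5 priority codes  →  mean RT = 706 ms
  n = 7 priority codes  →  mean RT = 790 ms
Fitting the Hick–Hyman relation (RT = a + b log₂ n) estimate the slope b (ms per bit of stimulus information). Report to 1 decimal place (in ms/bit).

173.0 ms/bit

The slope on a log₂ axis is (790 − 706) / (2.8074 − 2.3219) = 173.044 ms/bit.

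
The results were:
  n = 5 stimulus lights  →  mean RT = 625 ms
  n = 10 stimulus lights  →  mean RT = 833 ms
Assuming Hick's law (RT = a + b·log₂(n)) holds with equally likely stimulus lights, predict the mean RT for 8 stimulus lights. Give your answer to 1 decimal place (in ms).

RT is linear in log₂ n, so two points fix the line:
  b = (833 − 625) / (log₂ 10 − log₂ 5) = 208 / (3.3219 − 2.3219) = 208.000 ms/bit
  a = 625 − 208.000 × 2.3219 = 142.039 ms
Then RT(8) = 142.039 + 208.000 × log₂ 8 = 142.039 + 208.000 × 3 ≈ 766.039 ms.

766.0 ms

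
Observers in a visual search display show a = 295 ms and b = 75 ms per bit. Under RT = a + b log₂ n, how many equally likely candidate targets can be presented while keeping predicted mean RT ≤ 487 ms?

75·log₂ n ≤ 487 − 295 = 192, giving log₂ n ≤ 2.5600 and n ≤ 5.897. The largest whole number is 5.

5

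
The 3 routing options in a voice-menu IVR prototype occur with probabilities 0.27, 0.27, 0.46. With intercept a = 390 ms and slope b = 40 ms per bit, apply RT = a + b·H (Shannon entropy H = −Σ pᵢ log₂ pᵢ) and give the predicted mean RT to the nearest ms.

451 ms

Entropy contributions −pᵢ log₂ pᵢ: 0.5100, 0.5100, 0.5153; sum H = 1.5354 bits.
RT = a + bH = 390 + 40·1.5354 = 451.42 ms.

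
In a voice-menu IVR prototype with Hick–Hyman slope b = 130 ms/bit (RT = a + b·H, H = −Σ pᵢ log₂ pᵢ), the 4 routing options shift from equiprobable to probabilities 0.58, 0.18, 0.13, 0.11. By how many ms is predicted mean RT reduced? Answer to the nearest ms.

Equiprobable entropy H₀ = log₂ 4 = 2.0000 bits.
Skewed entropy H = −Σ pᵢ log₂ pᵢ = 1.6340 bits.
ΔRT = b·(H₀ − H) = 130 × 0.3660 = 47.57 ms.

48 ms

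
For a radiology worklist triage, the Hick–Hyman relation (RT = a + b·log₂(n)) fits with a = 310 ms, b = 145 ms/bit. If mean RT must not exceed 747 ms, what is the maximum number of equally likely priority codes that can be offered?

145·log₂ n ≤ 747 − 310 = 437, giving log₂ n ≤ 3.0138 and n ≤ 8.077. The largest whole number is 8.

8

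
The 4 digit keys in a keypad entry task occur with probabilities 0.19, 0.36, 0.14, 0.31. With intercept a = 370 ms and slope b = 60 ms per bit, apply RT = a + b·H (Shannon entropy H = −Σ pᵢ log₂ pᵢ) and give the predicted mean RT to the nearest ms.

H = 0.19·log₂(1/0.19) + 0.36·log₂(1/0.36) + 0.14·log₂(1/0.14) + 0.31·log₂(1/0.31) = 1.9067 bits.
RT = 370 + 60 × 1.9067 = 484.40 ms.

484 ms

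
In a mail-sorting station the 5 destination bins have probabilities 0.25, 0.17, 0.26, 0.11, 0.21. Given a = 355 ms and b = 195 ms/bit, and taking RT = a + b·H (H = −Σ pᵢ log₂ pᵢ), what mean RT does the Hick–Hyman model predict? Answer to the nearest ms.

Entropy contributions −pᵢ log₂ pᵢ: 0.5000, 0.4346, 0.5053, 0.3503, 0.4728; sum H = 2.2630 bits.
RT = a + bH = 355 + 195·2.2630 = 796.28 ms.

796 ms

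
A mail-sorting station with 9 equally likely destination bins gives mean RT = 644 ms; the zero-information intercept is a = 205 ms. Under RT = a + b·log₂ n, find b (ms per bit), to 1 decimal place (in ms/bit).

138.5 ms/bit

9 alternatives carry log₂ 9 = 3.1699 bits; the choice cost is 644 − 205 = 439 ms, so b = 439/3.1699 = 138.489 ms/bit.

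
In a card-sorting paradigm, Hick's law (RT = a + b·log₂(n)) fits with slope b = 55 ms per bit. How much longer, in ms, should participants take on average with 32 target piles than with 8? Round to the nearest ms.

The intercept a cancels: ΔRT = b·(log₂ n₂ − log₂ n₁) = b·log₂(n₂/n₁).
log₂(32) − log₂(8) = log₂(32/8) = log₂(4) = 2.
ΔRT = 55 × 2.0000 = 110.000 ms.

110 ms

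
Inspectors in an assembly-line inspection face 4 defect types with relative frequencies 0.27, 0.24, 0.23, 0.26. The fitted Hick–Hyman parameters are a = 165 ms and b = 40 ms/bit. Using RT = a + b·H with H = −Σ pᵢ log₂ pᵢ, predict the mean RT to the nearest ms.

245 ms

Entropy contributions −pᵢ log₂ pᵢ: 0.5100, 0.4941, 0.4877, 0.5053; sum H = 1.9971 bits.
RT = a + bH = 165 + 40·1.9971 = 244.88 ms.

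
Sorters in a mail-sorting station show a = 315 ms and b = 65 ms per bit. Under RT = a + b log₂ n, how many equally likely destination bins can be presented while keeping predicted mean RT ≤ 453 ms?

65·log₂ n ≤ 453 − 315 = 138, giving log₂ n ≤ 2.1231 and n ≤ 4.356. The largest whole number is 4.

4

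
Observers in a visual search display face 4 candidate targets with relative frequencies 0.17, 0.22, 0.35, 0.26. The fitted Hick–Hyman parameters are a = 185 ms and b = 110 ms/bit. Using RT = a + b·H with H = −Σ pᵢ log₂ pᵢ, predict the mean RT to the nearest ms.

400 ms

H = 0.17·log₂(1/0.17) + 0.22·log₂(1/0.22) + 0.35·log₂(1/0.35) + 0.26·log₂(1/0.26) = 1.9505 bits.
RT = 185 + 110 × 1.9505 = 399.56 ms.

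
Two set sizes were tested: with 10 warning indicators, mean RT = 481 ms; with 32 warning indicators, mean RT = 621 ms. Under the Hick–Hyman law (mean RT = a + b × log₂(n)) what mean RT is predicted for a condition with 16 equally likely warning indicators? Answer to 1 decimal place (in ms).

537.6 ms

RT is linear in log₂ n, so two points fix the line:
  b = (621 − 481) / (log₂ 32 − log₂ 10) = 140 / (5 − 3.3219) = 83.429 ms/bit
  a = 481 − 83.429 × 3.3219 = 203.855 ms
Then RT(16) = 203.855 + 83.429 × log₂ 16 = 203.855 + 83.429 × 4 ≈ 537.571 ms.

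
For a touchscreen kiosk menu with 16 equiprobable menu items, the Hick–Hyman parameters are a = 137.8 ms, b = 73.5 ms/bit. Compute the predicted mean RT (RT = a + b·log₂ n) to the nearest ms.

log₂(16) = 4 bits, so RT = 137.8 + 73.5 × 4 ≈ 431.800 ms.

432 ms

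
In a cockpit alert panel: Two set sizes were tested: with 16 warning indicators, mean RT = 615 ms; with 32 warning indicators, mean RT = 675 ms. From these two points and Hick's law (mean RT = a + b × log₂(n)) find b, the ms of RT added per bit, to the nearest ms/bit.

60 ms/bit

b = (RT₂ − RT₁)/(log₂ n₂ − log₂ n₁) = (675 − 615)/(5 − 4) = 60 ms/bit.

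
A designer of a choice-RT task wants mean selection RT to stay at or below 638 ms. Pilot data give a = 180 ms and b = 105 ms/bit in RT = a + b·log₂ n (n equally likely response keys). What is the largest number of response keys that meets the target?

20

105·log₂ n ≤ 638 − 180 = 458, giving log₂ n ≤ 4.3619 and n ≤ 20.562. The largest whole number is 20.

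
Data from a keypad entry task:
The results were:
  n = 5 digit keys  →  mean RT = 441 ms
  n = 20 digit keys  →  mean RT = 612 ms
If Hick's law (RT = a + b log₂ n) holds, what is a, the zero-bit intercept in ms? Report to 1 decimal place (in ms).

242.5 ms

The slope on a log₂ axis is (612 − 441) / (4.3219 − 2.3219) = 85.500 ms/bit.
a = RT₁ − b·log₂ n₁ = 441 − 85.500 × 2.3219 = 242.475 ms.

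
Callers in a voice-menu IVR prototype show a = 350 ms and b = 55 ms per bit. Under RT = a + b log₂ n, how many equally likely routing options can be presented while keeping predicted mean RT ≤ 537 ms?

10

55·log₂ n ≤ 537 − 350 = 187, giving log₂ n ≤ 3.4000 and n ≤ 10.556. The largest whole number is 10.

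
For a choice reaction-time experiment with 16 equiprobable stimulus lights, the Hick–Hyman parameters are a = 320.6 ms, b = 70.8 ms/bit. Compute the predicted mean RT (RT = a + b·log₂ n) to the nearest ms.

log₂(16) = 4 bits, so RT = 320.6 + 70.8 × 4 ≈ 603.800 ms.

604 ms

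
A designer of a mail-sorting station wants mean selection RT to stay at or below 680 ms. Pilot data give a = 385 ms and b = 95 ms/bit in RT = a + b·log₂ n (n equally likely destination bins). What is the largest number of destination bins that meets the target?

Set 385 + 95·log₂ n ≤ 680 → log₂ n ≤ (680 − 385)/95 = 3.1053.
So n ≤ 2^3.1053 = 8.606; the largest integer n is 8.

8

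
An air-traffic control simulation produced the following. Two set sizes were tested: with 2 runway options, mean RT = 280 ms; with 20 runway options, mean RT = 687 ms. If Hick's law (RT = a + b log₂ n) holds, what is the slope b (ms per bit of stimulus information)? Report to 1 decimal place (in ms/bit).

122.5 ms/bit

b = (RT₂ − RT₁)/(log₂ n₂ − log₂ n₁) = (687 − 280)/(4.3219 − 1) = 122.519 ms/bit.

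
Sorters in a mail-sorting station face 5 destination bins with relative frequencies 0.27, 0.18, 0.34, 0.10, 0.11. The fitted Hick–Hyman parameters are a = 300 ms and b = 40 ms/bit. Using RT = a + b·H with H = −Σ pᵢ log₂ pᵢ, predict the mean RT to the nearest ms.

387 ms

H = 0.27·log₂(1/0.27) + 0.18·log₂(1/0.18) + 0.34·log₂(1/0.34) + 0.10·log₂(1/0.10) + 0.11·log₂(1/0.11) = 2.1670 bits.
RT = 300 + 40 × 2.1670 = 386.68 ms.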